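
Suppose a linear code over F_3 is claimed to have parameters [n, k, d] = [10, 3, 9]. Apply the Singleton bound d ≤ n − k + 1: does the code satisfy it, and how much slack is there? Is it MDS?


Singleton RHS = n − k + 1 = 8, slack = -1, bound violated (no such code; not MDS).

Singleton bound: d ≤ n − k + 1.
Here n = 10, k = 3, so n − k + 1 = 8.
Given d = 9, check d ≤ 8: NO.
Slack = (n − k + 1) − d = -1.
The slack is negative: d = 9 exceeds n − k + 1 = 8 by 1, so the Singleton bound is violated and no linear [10, 3, 9]_3 code can exist. In particular it is not MDS (MDS requires d = n − k + 1 exactly).
Description: the claimed parameters are [10, 3, 9]_3; such a code would be impossible (violates the Singleton bound).


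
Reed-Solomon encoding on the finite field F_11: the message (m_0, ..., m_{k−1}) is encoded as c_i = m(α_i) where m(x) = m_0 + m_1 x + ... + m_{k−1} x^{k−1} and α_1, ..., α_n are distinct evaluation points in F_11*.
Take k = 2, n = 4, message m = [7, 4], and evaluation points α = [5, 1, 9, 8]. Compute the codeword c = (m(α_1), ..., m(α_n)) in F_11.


c = [5, 0, 10, 6]

Message polynomial: m(x) = 7 + 4·x (mod 11).
For each evaluation point α_i, compute m(α_i) mod 11:
  α_1 = 5: Horner steps 4 → 5, so m(5) = 5.
  α_2 = 1: Horner steps 4 → 0, so m(1) = 0.
  α_3 = 9: Horner steps 4 → 10, so m(9) = 10.
  α_4 = 8: Horner steps 4 → 6, so m(8) = 6.
Codeword c = [5, 0, 10, 6] ∈ F_11^4.


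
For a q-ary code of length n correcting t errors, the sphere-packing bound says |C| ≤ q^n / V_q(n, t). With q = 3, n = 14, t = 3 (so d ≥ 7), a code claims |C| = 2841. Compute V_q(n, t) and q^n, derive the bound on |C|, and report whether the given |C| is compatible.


V_q(n, t) = 3305, q^n = 4782969, Hamming bound = 1447, |C| = 2841 > bound (violated).

Step 1: Compute V_q(n, t) = Σ_{j=0}^3 C(n, j) (q−1)^j.
  j = 0: C(14,0)·(2)^0 = 1·1 = 1.
  j = 1: C(14,1)·(2)^1 = 14·2 = 28.
  j = 2: C(14,2)·(2)^2 = 91·4 = 364.
  j = 3: C(14,3)·(2)^3 = 364·8 = 2912.
  V_q(n, t) = 1 + 28 + 364 + 2912 = 3305.
Step 2: q^n = 3^14 = 4782969.
Step 3: Hamming bound ⌊q^n / V_q(n,t)⌋ = ⌊4782969/3305⌋ = 1447.
Step 4: Compare |C| = 2841 to 1447: violated.
The claimed |C| lies above the Hamming bound, so no 3-ary code of length 14 with d ≥ 7 can have 2841 codewords.


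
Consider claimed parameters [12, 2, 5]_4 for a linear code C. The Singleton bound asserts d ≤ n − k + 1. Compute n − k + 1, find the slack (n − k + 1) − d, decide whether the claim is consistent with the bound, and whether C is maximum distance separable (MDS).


Singleton RHS = n − k + 1 = 11, slack = 6, bound satisfied, not MDS.

Singleton bound: d ≤ n − k + 1.
Here n = 12, k = 2, so n − k + 1 = 11.
Given d = 5, check d ≤ 11: YES.
Slack = (n − k + 1) − d = 6.
The code is NOT MDS (slack = 6 > 0).
Description: the claimed parameters are [12, 2, 5]_4; such a code would be non-MDS.


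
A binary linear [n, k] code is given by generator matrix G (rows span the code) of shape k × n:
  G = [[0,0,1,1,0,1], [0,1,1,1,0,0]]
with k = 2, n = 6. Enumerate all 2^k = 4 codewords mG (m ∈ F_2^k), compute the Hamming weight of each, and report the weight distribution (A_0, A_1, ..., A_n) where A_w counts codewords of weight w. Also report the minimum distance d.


Weight distribution: A_0 = 1, A_2 = 1, A_3 = 2. Minimum distance d = 2.

Enumerate all 2^2 = 4 messages m ∈ F_2^2.
For each, compute codeword c = mG in F_2^6, then tally its weight.
  m = 00 → c = 000000, weight = 0.
  m = 10 → c = 001101, weight = 3.
  m = 01 → c = 011100, weight = 3.
  m = 11 → c = 010001, weight = 2.
Tally weights:
  weight 0: 1 codewords.
  weight 2: 1 codewords.
  weight 3: 2 codewords.
Minimum distance d = smallest w > 0 with A_w > 0 = 2.
Sanity: Σ A_w = 4 = 2^2 = 4 ✓.


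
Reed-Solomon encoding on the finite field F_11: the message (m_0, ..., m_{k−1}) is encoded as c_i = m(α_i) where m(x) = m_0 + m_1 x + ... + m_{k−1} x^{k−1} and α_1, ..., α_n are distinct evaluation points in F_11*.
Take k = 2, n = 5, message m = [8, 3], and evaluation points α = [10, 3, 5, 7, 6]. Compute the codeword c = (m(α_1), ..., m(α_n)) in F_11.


c = [5, 6, 1, 7, 4]

Message polynomial: m(x) = 8 + 3·x (mod 11).
For each evaluation point α_i, compute m(α_i) mod 11:
  α_1 = 10: Horner steps 3 → 5, so m(10) = 5.
  α_2 = 3: Horner steps 3 → 6, so m(3) = 6.
  α_3 = 5: Horner steps 3 → 1, so m(5) = 1.
  α_4 = 7: Horner steps 3 → 7, so m(7) = 7.
  α_5 = 6: Horner steps 3 → 4, so m(6) = 4.
Codeword c = [5, 6, 1, 7, 4] ∈ F_11^5.


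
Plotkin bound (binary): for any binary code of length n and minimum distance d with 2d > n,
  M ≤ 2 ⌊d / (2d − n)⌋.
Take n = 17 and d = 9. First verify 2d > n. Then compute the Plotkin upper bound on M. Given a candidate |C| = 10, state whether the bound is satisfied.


Plotkin bound M ≤ 18; given |C| = 10 ≤ bound (satisfied).

Check applicability: 2d = 18, n = 17.
2d − n = 1 > 0, so Plotkin applies.
Compute d/(2d−n) = 9/1 ≈ 9.0000.
⌊d/(2d−n)⌋ = 9.
Plotkin bound: M ≤ 2·9 = 18.
Given |C| = 10, check: satisfied.
This |C| is below the Plotkin bound.


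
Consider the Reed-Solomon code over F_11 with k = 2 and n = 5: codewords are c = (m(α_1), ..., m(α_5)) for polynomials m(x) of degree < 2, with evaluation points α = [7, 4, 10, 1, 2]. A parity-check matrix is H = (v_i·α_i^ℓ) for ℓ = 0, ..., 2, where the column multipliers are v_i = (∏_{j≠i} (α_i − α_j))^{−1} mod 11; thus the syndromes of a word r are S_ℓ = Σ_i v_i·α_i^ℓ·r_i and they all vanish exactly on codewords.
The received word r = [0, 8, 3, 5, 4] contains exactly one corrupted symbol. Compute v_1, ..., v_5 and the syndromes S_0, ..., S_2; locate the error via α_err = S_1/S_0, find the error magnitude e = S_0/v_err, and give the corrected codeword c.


S = (8, 5, 10), error at position 5, error magnitude e = 9, c = [0, 8, 3, 5, 6].

Step 1: column multipliers v_i = (∏_{j≠i}(α_i − α_j))^{−1} mod 11.
  i = 1 (α = 7): (7−4)(7−10)(7−1)(7−2) = 3·(−3)·6·5 = −270 ≡ 5, so v_1 = 5^{−1} = 9 (mod 11).
  i = 2 (α = 4): (4−7)(4−10)(4−1)(4−2) = (−3)·(−6)·3·2 = 108 ≡ 9, so v_2 = 9^{−1} = 5 (mod 11).
  i = 3 (α = 10): (10−7)(10−4)(10−1)(10−2) = 3·6·9·8 = 1296 ≡ 9, so v_3 = 9^{−1} = 5 (mod 11).
  i = 4 (α = 1): (1−7)(1−4)(1−10)(1−2) = (−6)·(−3)·(−9)·(−1) = 162 ≡ 8, so v_4 = 8^{−1} = 7 (mod 11).
  i = 5 (α = 2): (2−7)(2−4)(2−10)(2−1) = (−5)·(−2)·(−8)·1 = −80 ≡ 8, so v_5 = 8^{−1} = 7 (mod 11).
  v = [9, 5, 5, 7, 7].
Step 2: syndromes of r = [0, 8, 3, 5, 4] (all sums mod 11).
  S_0 = Σ v_i r_i = 9·0 + 5·8 + 5·3 + 7·5 + 7·4 = 118 ≡ 8.
  S_1 = Σ v_i α_i r_i = 9·7·0 + 5·4·8 + 5·10·3 + 7·1·5 + 7·2·4 = 401 ≡ 5.
  α_i^2 mod 11 = [5, 5, 1, 1, 4].
  S_2 = Σ v_i α_i^2 r_i = 9·5·0 + 5·5·8 + 5·1·3 + 7·1·5 + 7·4·4 = 362 ≡ 10.
  S = (8, 5, 10) ≠ 0, so r is not a codeword (an error is present).
Step 3: locate the error. For a single error e at position i, S_ℓ = v_i·e·α_i^ℓ, so α_err = S_1/S_0.
  S_0^{−1} = 8^{−1} = 7 (mod 11), so α_err = 5·7 = 35 ≡ 2 = α_5. Error position i = 5.
  Consistency check: S_2/S_1 = 10·9 = 90 ≡ 2 = α_err ✓ (single-error assumption holds).
Step 4: error magnitude e = S_0/v_5 = S_0·∏_{j≠5}(α_5 − α_j) = 8·8 = 64 ≡ 9 (mod 11).
Step 5: correct position 5: c_5 = r_5 − e = 4 − 9 ≡ 6 (mod 11). Hence c = [0, 8, 3, 5, 6].
  Check: interpolating c through the α_i gives m(x) = 4 + 1·x (degree < 2) with m(α_i) = c_i for every i, so c is indeed a codeword.


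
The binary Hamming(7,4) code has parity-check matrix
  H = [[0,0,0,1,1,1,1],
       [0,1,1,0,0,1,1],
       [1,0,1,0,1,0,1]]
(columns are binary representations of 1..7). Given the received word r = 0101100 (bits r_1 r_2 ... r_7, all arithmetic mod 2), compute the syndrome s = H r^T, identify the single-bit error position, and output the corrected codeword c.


s = (0, 1, 1)^T, error position = 3, corrected codeword c = 0111100

Compute s = H r^T mod 2 one row at a time:
  s_1 = 1 + 1 + 0 + 0 = 2 ≡ 0 (mod 2).
  s_2 = 1 + 0 + 0 + 0 = 1 ≡ 1 (mod 2).
  s_3 = 0 + 0 + 1 + 0 = 1 ≡ 1 (mod 2).
s = (0, 1, 1)^T — this equals column 3 of H (binary 011), so error is at position 3.
Correct: flip bit 3 of r = 0101100 to get c = 0111100.


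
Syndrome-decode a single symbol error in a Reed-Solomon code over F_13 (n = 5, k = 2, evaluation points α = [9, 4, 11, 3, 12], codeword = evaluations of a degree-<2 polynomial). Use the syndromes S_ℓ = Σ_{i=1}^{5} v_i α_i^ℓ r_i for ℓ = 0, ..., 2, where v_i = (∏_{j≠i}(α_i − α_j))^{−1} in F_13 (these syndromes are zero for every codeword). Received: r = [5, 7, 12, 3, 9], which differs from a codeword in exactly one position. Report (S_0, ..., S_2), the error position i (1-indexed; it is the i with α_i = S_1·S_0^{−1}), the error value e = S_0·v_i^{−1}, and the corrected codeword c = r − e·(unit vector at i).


S = (2, 6, 5), error at position 4, error magnitude e = 6, c = [5, 7, 12, 10, 9].

Step 1: column multipliers v_i = (∏_{j≠i}(α_i − α_j))^{−1} mod 13.
  i = 1 (α = 9): (9−4)(9−11)(9−3)(9−12) = 5·(−2)·6·(−3) = 180 ≡ 11, so v_1 = 11^{−1} = 6 (mod 13).
  i = 2 (α = 4): (4−9)(4−11)(4−3)(4−12) = (−5)·(−7)·1·(−8) = −280 ≡ 6, so v_2 = 6^{−1} = 11 (mod 13).
  i = 3 (α = 11): (11−9)(11−4)(11−3)(11−12) = 2·7·8·(−1) = −112 ≡ 5, so v_3 = 5^{−1} = 8 (mod 13).
  i = 4 (α = 3): (3−9)(3−4)(3−11)(3−12) = (−6)·(−1)·(−8)·(−9) = 432 ≡ 3, so v_4 = 3^{−1} = 9 (mod 13).
  i = 5 (α = 12): (12−9)(12−4)(12−11)(12−3) = 3·8·1·9 = 216 ≡ 8, so v_5 = 8^{−1} = 5 (mod 13).
  v = [6, 11, 8, 9, 5].
Step 2: syndromes of r = [5, 7, 12, 3, 9] (all sums mod 13).
  S_0 = Σ v_i r_i = 6·5 + 11·7 + 8·12 + 9·3 + 5·9 = 275 ≡ 2.
  S_1 = Σ v_i α_i r_i = 6·9·5 + 11·4·7 + 8·11·12 + 9·3·3 + 5·12·9 = 2255 ≡ 6.
  α_i^2 mod 13 = [3, 3, 4, 9, 1].
  S_2 = Σ v_i α_i^2 r_i = 6·3·5 + 11·3·7 + 8·4·12 + 9·9·3 + 5·1·9 = 993 ≡ 5.
  S = (2, 6, 5) ≠ 0, so r is not a codeword (an error is present).
Step 3: locate the error. For a single error e at position i, S_ℓ = v_i·e·α_i^ℓ, so α_err = S_1/S_0.
  S_0^{−1} = 2^{−1} = 7 (mod 13), so α_err = 6·7 = 42 ≡ 3 = α_4. Error position i = 4.
  Consistency check: S_2/S_1 = 5·11 = 55 ≡ 3 = α_err ✓ (single-error assumption holds).
Step 4: error magnitude e = S_0/v_4 = S_0·∏_{j≠4}(α_4 − α_j) = 2·3 = 6 ≡ 6 (mod 13).
Step 5: correct position 4: c_4 = r_4 − e = 3 − 6 ≡ 10 (mod 13). Hence c = [5, 7, 12, 10, 9].
  Check: interpolating c through the α_i gives m(x) = 6 + 10·x (degree < 2) with m(α_i) = c_i for every i, so c is indeed a codeword.


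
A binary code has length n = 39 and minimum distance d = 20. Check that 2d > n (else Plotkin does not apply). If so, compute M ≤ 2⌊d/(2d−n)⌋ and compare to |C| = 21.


Plotkin bound M ≤ 40; given |C| = 21 ≤ bound (satisfied).

Check applicability: 2d = 40, n = 39.
2d − n = 1 > 0, so Plotkin applies.
Compute d/(2d−n) = 20/1 ≈ 20.0000.
⌊d/(2d−n)⌋ = 20.
Plotkin bound: M ≤ 2·20 = 40.
Given |C| = 21, check: satisfied.
This |C| is below the Plotkin bound.


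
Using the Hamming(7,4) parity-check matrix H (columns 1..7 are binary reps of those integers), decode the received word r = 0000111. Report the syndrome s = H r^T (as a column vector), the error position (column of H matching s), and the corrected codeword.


s = (1, 0, 0)^T, error position = 4, corrected codeword c = 0001111

Compute s = H r^T mod 2 one row at a time:
  s_1 = 0 + 1 + 1 + 1 = 3 ≡ 1 (mod 2).
  s_2 = 0 + 0 + 1 + 1 = 2 ≡ 0 (mod 2).
  s_3 = 0 + 0 + 1 + 1 = 2 ≡ 0 (mod 2).
s = (1, 0, 0)^T — this equals column 4 of H (binary 100), so error is at position 4.
Correct: flip bit 4 of r = 0000111 to get c = 0001111.


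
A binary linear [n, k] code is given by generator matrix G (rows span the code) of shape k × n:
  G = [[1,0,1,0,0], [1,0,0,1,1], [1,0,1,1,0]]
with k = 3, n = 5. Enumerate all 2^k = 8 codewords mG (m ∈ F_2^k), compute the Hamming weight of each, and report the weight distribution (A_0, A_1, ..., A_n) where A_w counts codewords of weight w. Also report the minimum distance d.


Weight distribution: A_0 = 1, A_1 = 1, A_2 = 3, A_3 = 3. Minimum distance d = 1.

Enumerate all 2^3 = 8 messages m ∈ F_2^3.
For each, compute codeword c = mG in F_2^5, then tally its weight.
  m = 000 → c = 00000, weight = 0.
  m = 100 → c = 10100, weight = 2.
  m = 010 → c = 10011, weight = 3.
  m = 110 → c = 00111, weight = 3.
  m = 001 → c = 10110, weight = 3.
  m = 101 → c = 00010, weight = 1.
  m = 011 → c = 00101, weight = 2.
  m = 111 → c = 10001, weight = 2.
Tally weights:
  weight 0: 1 codewords.
  weight 1: 1 codewords.
  weight 2: 3 codewords.
  weight 3: 3 codewords.
Minimum distance d = smallest w > 0 with A_w > 0 = 1.
Sanity: Σ A_w = 8 = 2^3 = 8 ✓.


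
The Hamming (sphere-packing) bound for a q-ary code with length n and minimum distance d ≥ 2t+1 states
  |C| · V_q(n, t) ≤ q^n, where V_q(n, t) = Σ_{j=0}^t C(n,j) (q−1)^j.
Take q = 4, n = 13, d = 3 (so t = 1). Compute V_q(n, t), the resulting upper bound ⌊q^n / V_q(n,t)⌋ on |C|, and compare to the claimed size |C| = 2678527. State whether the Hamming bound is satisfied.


V_q(n, t) = 40, q^n = 67108864, Hamming bound = 1677721, |C| = 2678527 > bound (violated).

Step 1: Compute V_q(n, t) = Σ_{j=0}^1 C(n, j) (q−1)^j.
  j = 0: C(13,0)·(3)^0 = 1·1 = 1.
  j = 1: C(13,1)·(3)^1 = 13·3 = 39.
  V_q(n, t) = 1 + 39 = 40.
Step 2: q^n = 4^13 = 67108864.
Step 3: Hamming bound ⌊q^n / V_q(n,t)⌋ = ⌊67108864/40⌋ = 1677721.
Step 4: Compare |C| = 2678527 to 1677721: violated.
The claimed |C| lies above the Hamming bound, so no 4-ary code of length 13 with d ≥ 3 can have 2678527 codewords.


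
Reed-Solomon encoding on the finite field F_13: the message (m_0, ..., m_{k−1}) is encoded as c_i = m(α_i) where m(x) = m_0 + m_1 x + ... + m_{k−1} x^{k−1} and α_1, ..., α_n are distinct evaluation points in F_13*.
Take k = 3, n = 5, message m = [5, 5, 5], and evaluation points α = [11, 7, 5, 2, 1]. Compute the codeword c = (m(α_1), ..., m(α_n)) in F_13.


c = [2, 12, 12, 9, 2]

Message polynomial: m(x) = 5 + 5·x + 5·x^2 (mod 13).
For each evaluation point α_i, compute m(α_i) mod 13:
  α_1 = 11: Horner steps 5 → 8 → 2, so m(11) = 2.
  α_2 = 7: Horner steps 5 → 1 → 12, so m(7) = 12.
  α_3 = 5: Horner steps 5 → 4 → 12, so m(5) = 12.
  α_4 = 2: Horner steps 5 → 2 → 9, so m(2) = 9.
  α_5 = 1: Horner steps 5 → 10 → 2, so m(1) = 2.
Codeword c = [2, 12, 12, 9, 2] ∈ F_13^5.


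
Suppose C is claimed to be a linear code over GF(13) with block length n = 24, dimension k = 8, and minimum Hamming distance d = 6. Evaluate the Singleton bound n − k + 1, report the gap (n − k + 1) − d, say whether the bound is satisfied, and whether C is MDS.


Singleton RHS = n − k + 1 = 17, slack = 11, bound satisfied, not MDS.

Singleton bound: d ≤ n − k + 1.
Here n = 24, k = 8, so n − k + 1 = 17.
Given d = 6, check d ≤ 17: YES.
Slack = (n − k + 1) − d = 11.
The code is NOT MDS (slack = 11 > 0).
Description: the claimed parameters are [24, 8, 6]_13; such a code would be non-MDS.


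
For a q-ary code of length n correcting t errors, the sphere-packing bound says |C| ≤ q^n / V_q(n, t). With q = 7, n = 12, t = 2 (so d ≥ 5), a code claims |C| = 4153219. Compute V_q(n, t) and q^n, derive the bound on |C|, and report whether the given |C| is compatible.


V_q(n, t) = 2449, q^n = 13841287201, Hamming bound = 5651811, |C| = 4153219 ≤ bound (satisfied).

Step 1: Compute V_q(n, t) = Σ_{j=0}^2 C(n, j) (q−1)^j.
  j = 0: C(12,0)·(6)^0 = 1·1 = 1.
  j = 1: C(12,1)·(6)^1 = 12·6 = 72.
  j = 2: C(12,2)·(6)^2 = 66·36 = 2376.
  V_q(n, t) = 1 + 72 + 2376 = 2449.
Step 2: q^n = 7^12 = 13841287201.
Step 3: Hamming bound ⌊q^n / V_q(n,t)⌋ = ⌊13841287201/2449⌋ = 5651811.
Step 4: Compare |C| = 4153219 to 5651811: satisfied.
The claimed |C| lies below the Hamming bound.


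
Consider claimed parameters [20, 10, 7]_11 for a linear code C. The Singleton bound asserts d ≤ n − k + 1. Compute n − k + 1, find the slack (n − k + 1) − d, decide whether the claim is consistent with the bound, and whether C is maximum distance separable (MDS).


Singleton RHS = n − k + 1 = 11, slack = 4, bound satisfied, not MDS.

Singleton bound: d ≤ n − k + 1.
Here n = 20, k = 10, so n − k + 1 = 11.
Given d = 7, check d ≤ 11: YES.
Slack = (n − k + 1) − d = 4.
The code is NOT MDS (slack = 4 > 0).
Description: the claimed parameters are [20, 10, 7]_11; such a code would be non-MDS.


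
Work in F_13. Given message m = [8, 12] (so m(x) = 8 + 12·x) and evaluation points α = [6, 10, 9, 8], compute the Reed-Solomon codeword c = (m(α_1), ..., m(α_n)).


c = [2, 11, 12, 0]

Message polynomial: m(x) = 8 + 12·x (mod 13).
For each evaluation point α_i, compute m(α_i) mod 13:
  α_1 = 6: Horner steps 12 → 2, so m(6) = 2.
  α_2 = 10: Horner steps 12 → 11, so m(10) = 11.
  α_3 = 9: Horner steps 12 → 12, so m(9) = 12.
  α_4 = 8: Horner steps 12 → 0, so m(8) = 0.
Codeword c = [2, 11, 12, 0] ∈ F_13^4.


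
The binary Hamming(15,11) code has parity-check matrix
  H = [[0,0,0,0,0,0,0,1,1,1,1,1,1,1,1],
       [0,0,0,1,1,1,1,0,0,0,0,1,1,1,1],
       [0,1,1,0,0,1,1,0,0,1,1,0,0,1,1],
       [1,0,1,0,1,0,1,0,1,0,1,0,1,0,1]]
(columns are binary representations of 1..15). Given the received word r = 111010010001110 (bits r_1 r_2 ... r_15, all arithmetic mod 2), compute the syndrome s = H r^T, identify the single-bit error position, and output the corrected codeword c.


s = (0, 0, 1, 0)^T, error position = 2, corrected codeword c = 101010010001110

Compute s = H r^T mod 2 one row at a time:
  s_1 = 1 + 0 + 0 + 0 + 1 + 1 + 1 + 0 = 4 ≡ 0 (mod 2).
  s_2 = 0 + 1 + 0 + 0 + 1 + 1 + 1 + 0 = 4 ≡ 0 (mod 2).
  s_3 = 1 + 1 + 0 + 0 + 0 + 0 + 1 + 0 = 3 ≡ 1 (mod 2).
  s_4 = 1 + 1 + 1 + 0 + 0 + 0 + 1 + 0 = 4 ≡ 0 (mod 2).
s = (0, 0, 1, 0)^T — this equals column 2 of H (binary 0010), so error is at position 2.
Correct: flip bit 2 of r = 111010010001110 to get c = 101010010001110.


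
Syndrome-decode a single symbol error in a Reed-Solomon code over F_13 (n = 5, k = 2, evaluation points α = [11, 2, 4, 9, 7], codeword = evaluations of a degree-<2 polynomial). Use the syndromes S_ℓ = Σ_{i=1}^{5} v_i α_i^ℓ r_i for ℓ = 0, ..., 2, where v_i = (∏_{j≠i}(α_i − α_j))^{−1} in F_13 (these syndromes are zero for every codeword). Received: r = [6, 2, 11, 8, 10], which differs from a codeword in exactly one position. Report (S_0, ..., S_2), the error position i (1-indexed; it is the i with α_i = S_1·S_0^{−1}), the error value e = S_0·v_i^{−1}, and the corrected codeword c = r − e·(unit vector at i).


S = (1, 4, 3), error at position 3, error magnitude e = 11, c = [6, 2, 0, 8, 10].

Step 1: column multipliers v_i = (∏_{j≠i}(α_i − α_j))^{−1} mod 13.
  i = 1 (α = 11): (11−2)(11−4)(11−9)(11−7) = 9·7·2·4 = 504 ≡ 10, so v_1 = 10^{−1} = 4 (mod 13).
  i = 2 (α = 2): (2−11)(2−4)(2−9)(2−7) = (−9)·(−2)·(−7)·(−5) = 630 ≡ 6, so v_2 = 6^{−1} = 11 (mod 13).
  i = 3 (α = 4): (4−11)(4−2)(4−9)(4−7) = (−7)·2·(−5)·(−3) = −210 ≡ 11, so v_3 = 11^{−1} = 6 (mod 13).
  i = 4 (α = 9): (9−11)(9−2)(9−4)(9−7) = (−2)·7·5·2 = −140 ≡ 3, so v_4 = 3^{−1} = 9 (mod 13).
  i = 5 (α = 7): (7−11)(7−2)(7−4)(7−9) = (−4)·5·3·(−2) = 120 ≡ 3, so v_5 = 3^{−1} = 9 (mod 13).
  v = [4, 11, 6, 9, 9].
Step 2: syndromes of r = [6, 2, 11, 8, 10] (all sums mod 13).
  S_0 = Σ v_i r_i = 4·6 + 11·2 + 6·11 + 9·8 + 9·10 = 274 ≡ 1.
  S_1 = Σ v_i α_i r_i = 4·11·6 + 11·2·2 + 6·4·11 + 9·9·8 + 9·7·10 = 1850 ≡ 4.
  α_i^2 mod 13 = [4, 4, 3, 3, 10].
  S_2 = Σ v_i α_i^2 r_i = 4·4·6 + 11·4·2 + 6·3·11 + 9·3·8 + 9·10·10 = 1498 ≡ 3.
  S = (1, 4, 3) ≠ 0, so r is not a codeword (an error is present).
Step 3: locate the error. For a single error e at position i, S_ℓ = v_i·e·α_i^ℓ, so α_err = S_1/S_0.
  S_0^{−1} = 1^{−1} = 1 (mod 13), so α_err = 4·1 = 4 ≡ 4 = α_3. Error position i = 3.
  Consistency check: S_2/S_1 = 3·10 = 30 ≡ 4 = α_err ✓ (single-error assumption holds).
Step 4: error magnitude e = S_0/v_3 = S_0·∏_{j≠3}(α_3 − α_j) = 1·11 = 11 ≡ 11 (mod 13).
Step 5: correct position 3: c_3 = r_3 − e = 11 − 11 ≡ 0 (mod 13). Hence c = [6, 2, 0, 8, 10].
  Check: interpolating c through the α_i gives m(x) = 4 + 12·x (degree < 2) with m(α_i) = c_i for every i, so c is indeed a codeword.


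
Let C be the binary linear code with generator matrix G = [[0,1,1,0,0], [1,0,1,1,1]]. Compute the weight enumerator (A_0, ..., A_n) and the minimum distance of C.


Weight distribution: A_0 = 1, A_2 = 1, A_4 = 2. Minimum distance d = 2.

Enumerate all 2^2 = 4 messages m ∈ F_2^2.
For each, compute codeword c = mG in F_2^5, then tally its weight.
  m = 00 → c = 00000, weight = 0.
  m = 10 → c = 01100, weight = 2.
  m = 01 → c = 10111, weight = 4.
  m = 11 → c = 11011, weight = 4.
Tally weights:
  weight 0: 1 codewords.
  weight 2: 1 codewords.
  weight 4: 2 codewords.
Minimum distance d = smallest w > 0 with A_w > 0 = 2.
Sanity: Σ A_w = 4 = 2^2 = 4 ✓.


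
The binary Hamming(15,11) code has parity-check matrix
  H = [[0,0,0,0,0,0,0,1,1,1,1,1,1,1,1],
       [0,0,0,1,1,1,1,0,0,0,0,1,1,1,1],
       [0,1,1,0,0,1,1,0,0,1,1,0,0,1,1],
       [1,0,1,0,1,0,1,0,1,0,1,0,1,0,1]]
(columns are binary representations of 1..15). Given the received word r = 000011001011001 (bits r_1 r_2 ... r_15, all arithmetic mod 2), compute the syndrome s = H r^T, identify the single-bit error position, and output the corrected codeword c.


s = (0, 0, 1, 0)^T, error position = 2, corrected codeword c = 010011001011001

Compute s = H r^T mod 2 one row at a time:
  s_1 = 0 + 1 + 0 + 1 + 1 + 0 + 0 + 1 = 4 ≡ 0 (mod 2).
  s_2 = 0 + 1 + 1 + 0 + 1 + 0 + 0 + 1 = 4 ≡ 0 (mod 2).
  s_3 = 0 + 0 + 1 + 0 + 0 + 1 + 0 + 1 = 3 ≡ 1 (mod 2).
  s_4 = 0 + 0 + 1 + 0 + 1 + 1 + 0 + 1 = 4 ≡ 0 (mod 2).
s = (0, 0, 1, 0)^T — this equals column 2 of H (binary 0010), so error is at position 2.
Correct: flip bit 2 of r = 000011001011001 to get c = 010011001011001.


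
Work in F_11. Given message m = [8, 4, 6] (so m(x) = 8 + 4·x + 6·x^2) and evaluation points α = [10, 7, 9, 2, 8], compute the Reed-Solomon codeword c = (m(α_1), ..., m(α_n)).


c = [10, 0, 2, 7, 6]

Message polynomial: m(x) = 8 + 4·x + 6·x^2 (mod 11).
For each evaluation point α_i, compute m(α_i) mod 11:
  α_1 = 10: Horner steps 6 → 9 → 10, so m(10) = 10.
  α_2 = 7: Horner steps 6 → 2 → 0, so m(7) = 0.
  α_3 = 9: Horner steps 6 → 3 → 2, so m(9) = 2.
  α_4 = 2: Horner steps 6 → 5 → 7, so m(2) = 7.
  α_5 = 8: Horner steps 6 → 8 → 6, so m(8) = 6.
Codeword c = [10, 0, 2, 7, 6] ∈ F_11^5.


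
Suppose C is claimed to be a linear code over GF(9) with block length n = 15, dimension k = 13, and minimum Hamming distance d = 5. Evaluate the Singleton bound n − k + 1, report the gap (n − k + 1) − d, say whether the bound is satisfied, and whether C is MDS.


Singleton RHS = n − k + 1 = 3, slack = -2, bound violated (no such code; not MDS).

Singleton bound: d ≤ n − k + 1.
Here n = 15, k = 13, so n − k + 1 = 3.
Given d = 5, check d ≤ 3: NO.
Slack = (n − k + 1) − d = -2.
The slack is negative: d = 5 exceeds n − k + 1 = 3 by 2, so the Singleton bound is violated and no linear [15, 13, 5]_9 code can exist. In particular it is not MDS (MDS requires d = n − k + 1 exactly).
Description: the claimed parameters are [15, 13, 5]_9; such a code would be impossible (violates the Singleton bound).


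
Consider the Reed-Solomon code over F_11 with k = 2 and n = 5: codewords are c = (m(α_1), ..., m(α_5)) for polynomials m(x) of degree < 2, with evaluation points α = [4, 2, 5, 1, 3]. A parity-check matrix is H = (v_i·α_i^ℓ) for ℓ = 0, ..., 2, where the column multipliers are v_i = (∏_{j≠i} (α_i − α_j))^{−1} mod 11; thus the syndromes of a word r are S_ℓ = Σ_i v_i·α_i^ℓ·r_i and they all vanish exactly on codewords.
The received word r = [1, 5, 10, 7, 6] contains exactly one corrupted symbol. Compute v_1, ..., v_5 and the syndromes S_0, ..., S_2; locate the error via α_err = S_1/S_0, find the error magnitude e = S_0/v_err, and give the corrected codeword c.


S = (9, 5, 4), error at position 5, error magnitude e = 3, c = [1, 5, 10, 7, 3].

Step 1: column multipliers v_i = (∏_{j≠i}(α_i − α_j))^{−1} mod 11.
  i = 1 (α = 4): (4−2)(4−5)(4−1)(4−3) = 2·(−1)·3·1 = −6 ≡ 5, so v_1 = 5^{−1} = 9 (mod 11).
  i = 2 (α = 2): (2−4)(2−5)(2−1)(2−3) = (−2)·(−3)·1·(−1) = −6 ≡ 5, so v_2 = 5^{−1} = 9 (mod 11).
  i = 3 (α = 5): (5−4)(5−2)(5−1)(5−3) = 1·3·4·2 = 24 ≡ 2, so v_3 = 2^{−1} = 6 (mod 11).
  i = 4 (α = 1): (1−4)(1−2)(1−5)(1−3) = (−3)·(−1)·(−4)·(−2) = 24 ≡ 2, so v_4 = 2^{−1} = 6 (mod 11).
  i = 5 (α = 3): (3−4)(3−2)(3−5)(3−1) = (−1)·1·(−2)·2 = 4 ≡ 4, so v_5 = 4^{−1} = 3 (mod 11).
  v = [9, 9, 6, 6, 3].
Step 2: syndromes of r = [1, 5, 10, 7, 6] (all sums mod 11).
  S_0 = Σ v_i r_i = 9·1 + 9·5 + 6·10 + 6·7 + 3·6 = 174 ≡ 9.
  S_1 = Σ v_i α_i r_i = 9·4·1 + 9·2·5 + 6·5·10 + 6·1·7 + 3·3·6 = 522 ≡ 5.
  α_i^2 mod 11 = [5, 4, 3, 1, 9].
  S_2 = Σ v_i α_i^2 r_i = 9·5·1 + 9·4·5 + 6·3·10 + 6·1·7 + 3·9·6 = 609 ≡ 4.
  S = (9, 5, 4) ≠ 0, so r is not a codeword (an error is present).
Step 3: locate the error. For a single error e at position i, S_ℓ = v_i·e·α_i^ℓ, so α_err = S_1/S_0.
  S_0^{−1} = 9^{−1} = 5 (mod 11), so α_err = 5·5 = 25 ≡ 3 = α_5. Error position i = 5.
  Consistency check: S_2/S_1 = 4·9 = 36 ≡ 3 = α_err ✓ (single-error assumption holds).
Step 4: error magnitude e = S_0/v_5 = S_0·∏_{j≠5}(α_5 − α_j) = 9·4 = 36 ≡ 3 (mod 11).
Step 5: correct position 5: c_5 = r_5 − e = 6 − 3 ≡ 3 (mod 11). Hence c = [1, 5, 10, 7, 3].
  Check: interpolating c through the α_i gives m(x) = 9 + 9·x (degree < 2) with m(α_i) = c_i for every i, so c is indeed a codeword.


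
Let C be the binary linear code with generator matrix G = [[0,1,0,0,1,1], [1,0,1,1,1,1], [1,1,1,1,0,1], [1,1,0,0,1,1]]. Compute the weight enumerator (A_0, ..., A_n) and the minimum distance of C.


Weight distribution: A_0 = 1, A_1 = 2, A_2 = 2, A_3 = 4, A_4 = 5, A_5 = 2. Minimum distance d = 1.

Enumerate all 2^4 = 16 messages m ∈ F_2^4.
For each, compute codeword c = mG in F_2^6, then tally its weight.
  m = 0000 → c = 000000, weight = 0.
  m = 1000 → c = 010011, weight = 3.
  m = 0100 → c = 101111, weight = 5.
  m = 1100 → c = 111100, weight = 4.
  m = 0010 → c = 111101, weight = 5.
  m = 1010 → c = 101110, weight = 4.
  m = 0110 → c = 010010, weight = 2.
  m = 1110 → c = 000001, weight = 1.
  m = 0001 → c = 110011, weight = 4.
  m = 1001 → c = 100000, weight = 1.
  m = 0101 → c = 011100, weight = 3.
  m = 1101 → c = 001111, weight = 4.
  m = 0011 → c = 001110, weight = 3.
  m = 1011 → c = 011101, weight = 4.
  m = 0111 → c = 100001, weight = 2.
  m = 1111 → c = 110010, weight = 3.
Tally weights:
  weight 0: 1 codewords.
  weight 1: 2 codewords.
  weight 2: 2 codewords.
  weight 3: 4 codewords.
  weight 4: 5 codewords.
  weight 5: 2 codewords.
Minimum distance d = smallest w > 0 with A_w > 0 = 1.
Sanity: Σ A_w = 16 = 2^4 = 16 ✓.


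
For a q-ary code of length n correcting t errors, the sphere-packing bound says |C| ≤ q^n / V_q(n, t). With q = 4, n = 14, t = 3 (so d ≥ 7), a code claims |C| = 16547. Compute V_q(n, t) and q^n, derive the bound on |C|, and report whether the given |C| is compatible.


V_q(n, t) = 10690, q^n = 268435456, Hamming bound = 25110, |C| = 16547 ≤ bound (satisfied).

Step 1: Compute V_q(n, t) = Σ_{j=0}^3 C(n, j) (q−1)^j.
  j = 0: C(14,0)·(3)^0 = 1·1 = 1.
  j = 1: C(14,1)·(3)^1 = 14·3 = 42.
  j = 2: C(14,2)·(3)^2 = 91·9 = 819.
  j = 3: C(14,3)·(3)^3 = 364·27 = 9828.
  V_q(n, t) = 1 + 42 + 819 + 9828 = 10690.
Step 2: q^n = 4^14 = 268435456.
Step 3: Hamming bound ⌊q^n / V_q(n,t)⌋ = ⌊268435456/10690⌋ = 25110.
Step 4: Compare |C| = 16547 to 25110: satisfied.
The claimed |C| lies below the Hamming bound.


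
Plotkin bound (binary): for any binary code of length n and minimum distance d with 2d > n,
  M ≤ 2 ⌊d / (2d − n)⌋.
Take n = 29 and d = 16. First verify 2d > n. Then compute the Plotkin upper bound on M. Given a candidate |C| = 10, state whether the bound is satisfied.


Plotkin bound M ≤ 10; given |C| = 10 ≤ bound (satisfied).

Check applicability: 2d = 32, n = 29.
2d − n = 3 > 0, so Plotkin applies.
Compute d/(2d−n) = 16/3 ≈ 5.3333.
⌊d/(2d−n)⌋ = 5.
Plotkin bound: M ≤ 2·5 = 10.
Given |C| = 10, check: satisfied.
This |C| is at the Plotkin bound.


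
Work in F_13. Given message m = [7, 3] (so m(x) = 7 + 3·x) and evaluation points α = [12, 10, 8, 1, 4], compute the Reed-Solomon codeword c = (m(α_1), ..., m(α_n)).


c = [4, 11, 5, 10, 6]

Message polynomial: m(x) = 7 + 3·x (mod 13).
For each evaluation point α_i, compute m(α_i) mod 13:
  α_1 = 12: Horner steps 3 → 4, so m(12) = 4.
  α_2 = 10: Horner steps 3 → 11, so m(10) = 11.
  α_3 = 8: Horner steps 3 → 5, so m(8) = 5.
  α_4 = 1: Horner steps 3 → 10, so m(1) = 10.
  α_5 = 4: Horner steps 3 → 6, so m(4) = 6.
Codeword c = [4, 11, 5, 10, 6] ∈ F_13^5.


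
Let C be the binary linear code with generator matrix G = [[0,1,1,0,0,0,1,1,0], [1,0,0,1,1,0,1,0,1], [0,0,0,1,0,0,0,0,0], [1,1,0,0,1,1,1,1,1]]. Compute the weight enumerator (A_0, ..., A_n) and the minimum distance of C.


Weight distribution: A_0 = 1, A_1 = 1, A_3 = 2, A_4 = 4, A_5 = 3, A_6 = 2, A_7 = 2, A_8 = 1. Minimum distance d = 1.

Enumerate all 2^4 = 16 messages m ∈ F_2^4.
For each, compute codeword c = mG in F_2^9, then tally its weight.
  m = 0000 → c = 000000000, weight = 0.
  m = 1000 → c = 011000110, weight = 4.
  m = 0100 → c = 100110101, weight = 5.
  m = 1100 → c = 111110011, weight = 7.
  m = 0010 → c = 000100000, weight = 1.
  m = 1010 → c = 011100110, weight = 5.
  m = 0110 → c = 100010101, weight = 4.
  m = 1110 → c = 111010011, weight = 6.
  m = 0001 → c = 110011111, weight = 7.
  m = 1001 → c = 101011001, weight = 5.
  m = 0101 → c = 010101010, weight = 4.
  m = 1101 → c = 001101100, weight = 4.
  m = 0011 → c = 110111111, weight = 8.
  m = 1011 → c = 101111001, weight = 6.
  m = 0111 → c = 010001010, weight = 3.
  m = 1111 → c = 001001100, weight = 3.
Tally weights:
  weight 0: 1 codewords.
  weight 1: 1 codewords.
  weight 3: 2 codewords.
  weight 4: 4 codewords.
  weight 5: 3 codewords.
  weight 6: 2 codewords.
  weight 7: 2 codewords.
  weight 8: 1 codewords.
Minimum distance d = smallest w > 0 with A_w > 0 = 1.
Sanity: Σ A_w = 16 = 2^4 = 16 ✓.


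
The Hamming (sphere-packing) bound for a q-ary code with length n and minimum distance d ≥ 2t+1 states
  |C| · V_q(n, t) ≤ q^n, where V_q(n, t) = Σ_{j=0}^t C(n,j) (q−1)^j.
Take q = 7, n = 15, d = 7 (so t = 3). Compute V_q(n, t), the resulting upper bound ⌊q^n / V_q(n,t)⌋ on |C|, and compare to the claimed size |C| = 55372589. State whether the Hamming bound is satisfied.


V_q(n, t) = 102151, q^n = 4747561509943, Hamming bound = 46475918, |C| = 55372589 > bound (violated).

Step 1: Compute V_q(n, t) = Σ_{j=0}^3 C(n, j) (q−1)^j.
  j = 0: C(15,0)·(6)^0 = 1·1 = 1.
  j = 1: C(15,1)·(6)^1 = 15·6 = 90.
  j = 2: C(15,2)·(6)^2 = 105·36 = 3780.
  j = 3: C(15,3)·(6)^3 = 455·216 = 98280.
  V_q(n, t) = 1 + 90 + 3780 + 98280 = 102151.
Step 2: q^n = 7^15 = 4747561509943.
Step 3: Hamming bound ⌊q^n / V_q(n,t)⌋ = ⌊4747561509943/102151⌋ = 46475918.
Step 4: Compare |C| = 55372589 to 46475918: violated.
The claimed |C| lies above the Hamming bound, so no 7-ary code of length 15 with d ≥ 7 can have 55372589 codewords.


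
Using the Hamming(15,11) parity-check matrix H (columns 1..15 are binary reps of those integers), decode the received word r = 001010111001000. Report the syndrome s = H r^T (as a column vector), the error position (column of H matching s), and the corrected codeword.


s = (1, 1, 0, 0)^T, error position = 12, corrected codeword c = 001010111000000

Compute s = H r^T mod 2 one row at a time:
  s_1 = 1 + 1 + 0 + 0 + 1 + 0 + 0 + 0 = 3 ≡ 1 (mod 2).
  s_2 = 0 + 1 + 0 + 1 + 1 + 0 + 0 + 0 = 3 ≡ 1 (mod 2).
  s_3 = 0 + 1 + 0 + 1 + 0 + 0 + 0 + 0 = 2 ≡ 0 (mod 2).
  s_4 = 0 + 1 + 1 + 1 + 1 + 0 + 0 + 0 = 4 ≡ 0 (mod 2).
s = (1, 1, 0, 0)^T — this equals column 12 of H (binary 1100), so error is at position 12.
Correct: flip bit 12 of r = 001010111001000 to get c = 001010111000000.


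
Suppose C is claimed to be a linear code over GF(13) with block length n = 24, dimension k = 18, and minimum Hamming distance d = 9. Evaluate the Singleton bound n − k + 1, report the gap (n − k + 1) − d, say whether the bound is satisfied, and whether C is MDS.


Singleton RHS = n − k + 1 = 7, slack = -2, bound violated (no such code; not MDS).

Singleton bound: d ≤ n − k + 1.
Here n = 24, k = 18, so n − k + 1 = 7.
Given d = 9, check d ≤ 7: NO.
Slack = (n − k + 1) − d = -2.
The slack is negative: d = 9 exceeds n − k + 1 = 7 by 2, so the Singleton bound is violated and no linear [24, 18, 9]_13 code can exist. In particular it is not MDS (MDS requires d = n − k + 1 exactly).
Description: the claimed parameters are [24, 18, 9]_13; such a code would be impossible (violates the Singleton bound).


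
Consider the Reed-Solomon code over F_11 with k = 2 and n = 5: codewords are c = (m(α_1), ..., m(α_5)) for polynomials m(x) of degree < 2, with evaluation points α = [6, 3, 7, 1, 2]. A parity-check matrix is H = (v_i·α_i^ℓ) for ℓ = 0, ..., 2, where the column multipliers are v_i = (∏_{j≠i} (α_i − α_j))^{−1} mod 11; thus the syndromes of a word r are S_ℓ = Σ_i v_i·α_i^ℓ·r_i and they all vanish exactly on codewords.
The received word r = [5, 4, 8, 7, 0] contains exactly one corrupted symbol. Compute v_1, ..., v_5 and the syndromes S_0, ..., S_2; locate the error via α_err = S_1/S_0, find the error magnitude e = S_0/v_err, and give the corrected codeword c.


S = (1, 7, 5), error at position 3, error magnitude e = 10, c = [5, 4, 9, 7, 0].

Step 1: column multipliers v_i = (∏_{j≠i}(α_i − α_j))^{−1} mod 11.
  i = 1 (α = 6): (6−3)(6−7)(6−1)(6−2) = 3·(−1)·5·4 = −60 ≡ 6, so v_1 = 6^{−1} = 2 (mod 11).
  i = 2 (α = 3): (3−6)(3−7)(3−1)(3−2) = (−3)·(−4)·2·1 = 24 ≡ 2, so v_2 = 2^{−1} = 6 (mod 11).
  i = 3 (α = 7): (7−6)(7−3)(7−1)(7−2) = 1·4·6·5 = 120 ≡ 10, so v_3 = 10^{−1} = 10 (mod 11).
  i = 4 (α = 1): (1−6)(1−3)(1−7)(1−2) = (−5)·(−2)·(−6)·(−1) = 60 ≡ 5, so v_4 = 5^{−1} = 9 (mod 11).
  i = 5 (α = 2): (2−6)(2−3)(2−7)(2−1) = (−4)·(−1)·(−5)·1 = −20 ≡ 2, so v_5 = 2^{−1} = 6 (mod 11).
  v = [2, 6, 10, 9, 6].
Step 2: syndromes of r = [5, 4, 8, 7, 0] (all sums mod 11).
  S_0 = Σ v_i r_i = 2·5 + 6·4 + 10·8 + 9·7 + 6·0 = 177 ≡ 1.
  S_1 = Σ v_i α_i r_i = 2·6·5 + 6·3·4 + 10·7·8 + 9·1·7 + 6·2·0 = 755 ≡ 7.
  α_i^2 mod 11 = [3, 9, 5, 1, 4].
  S_2 = Σ v_i α_i^2 r_i = 2·3·5 + 6·9·4 + 10·5·8 + 9·1·7 + 6·4·0 = 709 ≡ 5.
  S = (1, 7, 5) ≠ 0, so r is not a codeword (an error is present).
Step 3: locate the error. For a single error e at position i, S_ℓ = v_i·e·α_i^ℓ, so α_err = S_1/S_0.
  S_0^{−1} = 1^{−1} = 1 (mod 11), so α_err = 7·1 = 7 ≡ 7 = α_3. Error position i = 3.
  Consistency check: S_2/S_1 = 5·8 = 40 ≡ 7 = α_err ✓ (single-error assumption holds).
Step 4: error magnitude e = S_0/v_3 = S_0·∏_{j≠3}(α_3 − α_j) = 1·10 = 10 ≡ 10 (mod 11).
Step 5: correct position 3: c_3 = r_3 − e = 8 − 10 ≡ 9 (mod 11). Hence c = [5, 4, 9, 7, 0].
  Check: interpolating c through the α_i gives m(x) = 3 + 4·x (degree < 2) with m(α_i) = c_i for every i, so c is indeed a codeword.


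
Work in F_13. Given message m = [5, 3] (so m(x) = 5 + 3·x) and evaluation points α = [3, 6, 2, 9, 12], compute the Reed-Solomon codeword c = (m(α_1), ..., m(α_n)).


c = [1, 10, 11, 6, 2]

Message polynomial: m(x) = 5 + 3·x (mod 13).
For each evaluation point α_i, compute m(α_i) mod 13:
  α_1 = 3: Horner steps 3 → 1, so m(3) = 1.
  α_2 = 6: Horner steps 3 → 10, so m(6) = 10.
  α_3 = 2: Horner steps 3 → 11, so m(2) = 11.
  α_4 = 9: Horner steps 3 → 6, so m(9) = 6.
  α_5 = 12: Horner steps 3 → 2, so m(12) = 2.
Codeword c = [1, 10, 11, 6, 2] ∈ F_13^5.


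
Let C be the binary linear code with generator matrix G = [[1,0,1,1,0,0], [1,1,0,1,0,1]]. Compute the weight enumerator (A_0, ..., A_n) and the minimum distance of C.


Weight distribution: A_0 = 1, A_3 = 2, A_4 = 1. Minimum distance d = 3.

Enumerate all 2^2 = 4 messages m ∈ F_2^2.
For each, compute codeword c = mG in F_2^6, then tally its weight.
  m = 00 → c = 000000, weight = 0.
  m = 10 → c = 101100, weight = 3.
  m = 01 → c = 110101, weight = 4.
  m = 11 → c = 011001, weight = 3.
Tally weights:
  weight 0: 1 codewords.
  weight 3: 2 codewords.
  weight 4: 1 codewords.
Minimum distance d = smallest w > 0 with A_w > 0 = 3.
Sanity: Σ A_w = 4 = 2^2 = 4 ✓.


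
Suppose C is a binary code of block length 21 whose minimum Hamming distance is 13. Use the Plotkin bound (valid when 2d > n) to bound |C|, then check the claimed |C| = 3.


Plotkin bound M ≤ 4; given |C| = 3 ≤ bound (satisfied).

Check applicability: 2d = 26, n = 21.
2d − n = 5 > 0, so Plotkin applies.
Compute d/(2d−n) = 13/5 ≈ 2.6000.
⌊d/(2d−n)⌋ = 2.
Plotkin bound: M ≤ 2·2 = 4.
Given |C| = 3, check: satisfied.
This |C| is below the Plotkin bound.


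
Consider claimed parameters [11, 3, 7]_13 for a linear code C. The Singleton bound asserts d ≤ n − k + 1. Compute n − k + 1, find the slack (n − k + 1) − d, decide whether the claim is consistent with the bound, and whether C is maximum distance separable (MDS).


Singleton RHS = n − k + 1 = 9, slack = 2, bound satisfied, not MDS.

Singleton bound: d ≤ n − k + 1.
Here n = 11, k = 3, so n − k + 1 = 9.
Given d = 7, check d ≤ 9: YES.
Slack = (n − k + 1) − d = 2.
The code is NOT MDS (slack = 2 > 0).
Description: the claimed parameters are [11, 3, 7]_13; such a code would be non-MDS.


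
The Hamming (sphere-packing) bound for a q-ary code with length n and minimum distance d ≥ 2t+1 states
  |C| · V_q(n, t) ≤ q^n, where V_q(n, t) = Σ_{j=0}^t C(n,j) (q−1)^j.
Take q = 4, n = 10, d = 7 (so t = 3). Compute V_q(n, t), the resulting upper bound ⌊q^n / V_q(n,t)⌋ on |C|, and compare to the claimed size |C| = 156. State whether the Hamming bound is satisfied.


V_q(n, t) = 3676, q^n = 1048576, Hamming bound = 285, |C| = 156 ≤ bound (satisfied).

Step 1: Compute V_q(n, t) = Σ_{j=0}^3 C(n, j) (q−1)^j.
  j = 0: C(10,0)·(3)^0 = 1·1 = 1.
  j = 1: C(10,1)·(3)^1 = 10·3 = 30.
  j = 2: C(10,2)·(3)^2 = 45·9 = 405.
  j = 3: C(10,3)·(3)^3 = 120·27 = 3240.
  V_q(n, t) = 1 + 30 + 405 + 3240 = 3676.
Step 2: q^n = 4^10 = 1048576.
Step 3: Hamming bound ⌊q^n / V_q(n,t)⌋ = ⌊1048576/3676⌋ = 285.
Step 4: Compare |C| = 156 to 285: satisfied.
The claimed |C| lies below the Hamming bound.


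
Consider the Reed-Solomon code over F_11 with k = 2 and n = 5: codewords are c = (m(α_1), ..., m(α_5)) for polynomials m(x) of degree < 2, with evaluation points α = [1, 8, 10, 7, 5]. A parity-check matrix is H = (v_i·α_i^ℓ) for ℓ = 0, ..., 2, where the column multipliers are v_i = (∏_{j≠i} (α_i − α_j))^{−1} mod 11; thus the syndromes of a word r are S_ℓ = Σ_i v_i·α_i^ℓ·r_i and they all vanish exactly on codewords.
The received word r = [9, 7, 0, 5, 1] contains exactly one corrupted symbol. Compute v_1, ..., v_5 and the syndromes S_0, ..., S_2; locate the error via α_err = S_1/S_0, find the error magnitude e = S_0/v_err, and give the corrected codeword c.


S = (1, 1, 1), error at position 1, error magnitude e = 5, c = [4, 7, 0, 5, 1].

Step 1: column multipliers v_i = (∏_{j≠i}(α_i − α_j))^{−1} mod 11.
  i = 1 (α = 1): (1−8)(1−10)(1−7)(1−5) = (−7)·(−9)·(−6)·(−4) = 1512 ≡ 5, so v_1 = 5^{−1} = 9 (mod 11).
  i = 2 (α = 8): (8−1)(8−10)(8−7)(8−5) = 7·(−2)·1·3 = −42 ≡ 2, so v_2 = 2^{−1} = 6 (mod 11).
  i = 3 (α = 10): (10−1)(10−8)(10−7)(10−5) = 9·2·3·5 = 270 ≡ 6, so v_3 = 6^{−1} = 2 (mod 11).
  i = 4 (α = 7): (7−1)(7−8)(7−10)(7−5) = 6·(−1)·(−3)·2 = 36 ≡ 3, so v_4 = 3^{−1} = 4 (mod 11).
  i = 5 (α = 5): (5−1)(5−8)(5−10)(5−7) = 4·(−3)·(−5)·(−2) = −120 ≡ 1, so v_5 = 1^{−1} = 1 (mod 11).
  v = [9, 6, 2, 4, 1].
Step 2: syndromes of r = [9, 7, 0, 5, 1] (all sums mod 11).
  S_0 = Σ v_i r_i = 9·9 + 6·7 + 2·0 + 4·5 + 1·1 = 144 ≡ 1.
  S_1 = Σ v_i α_i r_i = 9·1·9 + 6·8·7 + 2·10·0 + 4·7·5 + 1·5·1 = 562 ≡ 1.
  α_i^2 mod 11 = [1, 9, 1, 5, 3].
  S_2 = Σ v_i α_i^2 r_i = 9·1·9 + 6·9·7 + 2·1·0 + 4·5·5 + 1·3·1 = 562 ≡ 1.
  S = (1, 1, 1) ≠ 0, so r is not a codeword (an error is present).
Step 3: locate the error. For a single error e at position i, S_ℓ = v_i·e·α_i^ℓ, so α_err = S_1/S_0.
  S_0^{−1} = 1^{−1} = 1 (mod 11), so α_err = 1·1 = 1 ≡ 1 = α_1. Error position i = 1.
  Consistency check: S_2/S_1 = 1·1 = 1 ≡ 1 = α_err ✓ (single-error assumption holds).
Step 4: error magnitude e = S_0/v_1 = S_0·∏_{j≠1}(α_1 − α_j) = 1·5 = 5 ≡ 5 (mod 11).
Step 5: correct position 1: c_1 = r_1 − e = 9 − 5 ≡ 4 (mod 11). Hence c = [4, 7, 0, 5, 1].
  Check: interpolating c through the α_i gives m(x) = 2 + 2·x (degree < 2) with m(α_i) = c_i for every i, so c is indeed a codeword.
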